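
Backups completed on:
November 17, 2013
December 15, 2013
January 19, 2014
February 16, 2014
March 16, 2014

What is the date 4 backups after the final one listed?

July 20, 2014

Gaps: 28, 35, 28, 28 days — a mix of 28 and 35. Every date is a Sunday.
Each is the 3rd Sunday of its month.
3rd Sunday of April 2014: April 20, 2014.
3rd Sunday of May 2014: May 18, 2014.
3rd Sunday of June 2014: June 15, 2014.
July 2014 — 3rd Sunday is July 20, 2014.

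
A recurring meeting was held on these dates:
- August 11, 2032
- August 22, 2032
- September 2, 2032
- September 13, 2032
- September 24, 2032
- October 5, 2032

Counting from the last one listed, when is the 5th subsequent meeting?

November 29, 2032

Every event comes 11 days after the last (11, 11, 11, 11, 11).
October 5, 2032 + 11 days = October 16, 2032.
October 16, 2032 + 11 days = October 27, 2032.
October 27, 2032 + 11 days = November 7, 2032.
November 7, 2032 + 11 days = November 18, 2032.
November 18, 2032 + 11 days = November 29, 2032.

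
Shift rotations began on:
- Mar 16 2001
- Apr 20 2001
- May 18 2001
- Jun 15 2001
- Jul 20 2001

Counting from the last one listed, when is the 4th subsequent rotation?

All dates are Fridays, 35, 28, 28, 35 days apart.
Specifically, the 3rd Friday of each month.
August 2001 — 3rd Friday is Aug 17 2001.
3rd Friday of September 2001: Sep 21 2001.
October 2001 — 3rd Friday is Oct 19 2001.
November 2001 — 3rd Friday is Nov 16 2001.

Nov 16 2001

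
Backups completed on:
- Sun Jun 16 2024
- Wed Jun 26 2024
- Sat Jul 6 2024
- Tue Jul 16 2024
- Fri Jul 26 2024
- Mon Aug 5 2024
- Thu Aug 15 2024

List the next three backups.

Every event comes 10 days after the last (10, 10, 10, 10, 10, 10).
Thu Aug 15 2024 + 10 days = Sun Aug 25 2024.
Sun Aug 25 2024 + 10 days = Wed Sep 4 2024.
Wed Sep 4 2024 + 10 days = Sat Sep 14 2024.

Sun Aug 25 2024, Wed Sep 4 2024, Sat Sep 14 2024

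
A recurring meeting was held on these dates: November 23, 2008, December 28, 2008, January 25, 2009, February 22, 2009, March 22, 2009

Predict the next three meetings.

These are Sundays at 28- or 35-day spacing (35, 28, 28, 28).
The pattern: 4th Sunday of the month.
4th Sunday of April 2009: April 26, 2009.
4th Sunday of May 2009: May 24, 2009.
June 2009 — 4th Sunday is June 28, 2009.

April 26, 2009; May 24, 2009; June 28, 2009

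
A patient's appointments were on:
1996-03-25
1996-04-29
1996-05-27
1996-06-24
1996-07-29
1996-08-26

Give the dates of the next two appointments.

These are Mondays with 35, 28, 28, 35, 28-day gaps.
Each is the final Monday of its month — 1996-04-29 is past the 28th, so '4th Monday' doesn't fit.
Last Monday of September 1996: 1996-09-30.
Last Monday of October 1996: 1996-10-28.

1996-09-30, 1996-10-28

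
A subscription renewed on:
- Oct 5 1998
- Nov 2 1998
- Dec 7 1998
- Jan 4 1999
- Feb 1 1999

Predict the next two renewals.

Mar 1 1999, Apr 5 1999

These are Mondays at 28- or 35-day spacing (28, 35, 28, 28).
The pattern: 1st Monday of the month.
March 1999 — 1st Monday is Mar 1 1999.
1st Monday of April 1999: Apr 5 1999.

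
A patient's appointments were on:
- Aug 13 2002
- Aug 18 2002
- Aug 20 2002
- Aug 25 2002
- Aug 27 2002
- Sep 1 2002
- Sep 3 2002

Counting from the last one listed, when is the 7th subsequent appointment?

The gap pattern 5, 2, 5, 2, 5, 2 repeats every 2 events.
These are the Tuesdays and Sundays of each week.
The following Sunday is Sep 8 2002.
The following Tuesday is Sep 10 2002.
The following Sunday is Sep 15 2002.
Next Tuesday: Sep 17 2002.
The following Sunday is Sep 22 2002.
Next Tuesday: Sep 24 2002.
Next Sunday: Sep 29 2002.

Sep 29 2002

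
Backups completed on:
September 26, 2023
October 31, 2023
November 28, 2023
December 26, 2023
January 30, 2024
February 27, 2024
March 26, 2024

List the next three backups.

All Tuesdays; the gaps (35, 28, 28, 35, 28, 28) vary with month length.
This is the last Tuesday of each month.
April 2024 ends with Tuesday April 30, 2024.
Last Tuesday of May 2024: May 28, 2024.
Last Tuesday of June 2024: June 25, 2024.

April 30, 2024; May 28, 2024; June 25, 2024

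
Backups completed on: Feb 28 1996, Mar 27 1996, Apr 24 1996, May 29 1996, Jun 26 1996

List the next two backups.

All Wednesdays; the gaps (28, 28, 35, 28) vary with month length.
This is the last Wednesday of each month.
July 1996 ends with Wednesday Jul 31 1996.
August 1996 ends with Wednesday Aug 28 1996.

Jul 31 1996, Aug 28 1996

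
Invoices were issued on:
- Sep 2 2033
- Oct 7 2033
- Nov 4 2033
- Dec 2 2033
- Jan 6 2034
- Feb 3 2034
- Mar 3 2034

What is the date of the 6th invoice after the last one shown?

Gaps: 35, 28, 28, 35, 28, 28 days — a mix of 28 and 35. Every date is a Friday.
Each is the 1st Friday of its month.
1st Friday of April 2034: Apr 7 2034.
1st Friday of May 2034: May 5 2034.
1st Friday of June 2034: Jun 2 2034.
July 2034 — 1st Friday is Jul 7 2034.
1st Friday of August 2034: Aug 4 2034.
1st Friday of September 2034: Sep 1 2034.

Sep 1 2034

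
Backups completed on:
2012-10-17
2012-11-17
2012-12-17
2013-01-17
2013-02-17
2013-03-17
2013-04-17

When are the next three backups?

The day-of-month is always 17 (31, 30, 31, 31, 28, 31 days between events).
So this recurs on the 17th of each month.
Next: May 2013 → 2013-05-17.
June 2013: 2013-06-17.
Next: July 2013 → 2013-07-17.

2013-05-17, 2013-06-17, 2013-07-17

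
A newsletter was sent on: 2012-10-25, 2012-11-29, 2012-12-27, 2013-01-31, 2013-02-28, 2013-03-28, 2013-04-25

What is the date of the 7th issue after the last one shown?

All Thursdays; the gaps (35, 28, 35, 28, 28, 28) vary with month length.
This is the last Thursday of each month.
May 2013 ends with Thursday 2013-05-30.
Last Thursday of June 2013: 2013-06-27.
Last Thursday of July 2013: 2013-07-25.
August 2013 ends with Thursday 2013-08-29.
Last Thursday of September 2013: 2013-09-26.
October 2013 ends with Thursday 2013-10-31.
Last Thursday of November 2013: 2013-11-28.

2013-11-28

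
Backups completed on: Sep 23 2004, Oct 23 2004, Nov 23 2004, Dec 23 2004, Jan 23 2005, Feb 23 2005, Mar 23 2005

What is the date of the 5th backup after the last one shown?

Aug 23 2005

Gaps: 30, 31, 30, 31, 31, 28 days — not constant. Every event is on the 23rd of the month.
Pattern: the 23rd of each month.
Next: April 2005 → Apr 23 2005.
May 2005: May 23 2005.
Next: June 2005 → Jun 23 2005.
July 2005: Jul 23 2005.
August 2005: Aug 23 2005.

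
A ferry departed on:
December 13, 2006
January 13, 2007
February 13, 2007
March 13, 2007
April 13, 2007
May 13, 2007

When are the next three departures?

June 13, 2007; July 13, 2007; August 13, 2007

Gaps: 31, 31, 28, 31, 30 days — not constant. Every event is on the 13th of the month.
Pattern: the 13th of each month.
Next: June 2007 → June 13, 2007.
July 2007: July 13, 2007.
August 2007: August 13, 2007.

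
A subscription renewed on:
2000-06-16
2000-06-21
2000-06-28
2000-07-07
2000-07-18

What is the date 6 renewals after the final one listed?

2000-11-03

Intervals are 5, 7, 9, 11 days — an arithmetic progression with common difference 2.
Next gap: 13 days. 2000-07-18 + 13 days = 2000-07-31.
Next gap: 15 days. 2000-07-31 + 15 days = 2000-08-15.
Next gap: 17 days. 2000-08-15 + 17 days = 2000-09-01.
Next gap: 19 days. 2000-09-01 + 19 days = 2000-09-20.
Next gap: 21 days. 2000-09-20 + 21 days = 2000-10-11.
Next gap: 23 days. 2000-10-11 + 23 days = 2000-11-03.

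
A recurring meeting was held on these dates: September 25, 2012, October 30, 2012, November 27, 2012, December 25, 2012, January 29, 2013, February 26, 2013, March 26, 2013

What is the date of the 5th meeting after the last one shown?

August 27, 2013

Every date is a Tuesday; gaps 35, 28, 28, 35, 28, 28 days.
Each is the last Tuesday of its month (at least one falls on the 29th or later, ruling out '4th Tuesday').
April 2013 ends with Tuesday April 30, 2013.
May 2013 ends with Tuesday May 28, 2013.
June 2013 ends with Tuesday June 25, 2013.
Last Tuesday of July 2013: July 30, 2013.
August 2013 ends with Tuesday August 27, 2013.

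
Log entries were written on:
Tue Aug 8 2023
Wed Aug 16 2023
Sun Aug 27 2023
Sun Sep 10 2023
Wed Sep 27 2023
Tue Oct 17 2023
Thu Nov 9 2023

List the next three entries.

Tue Dec 5 2023, Wed Jan 3 2024, Sun Feb 4 2024

The spacing grows by 3 each time: 8, 11, 14, 17, 20, 23 days.
Next gap: 26 days. Thu Nov 9 2023 + 26 days = Tue Dec 5 2023.
Next gap: 29 days. Tue Dec 5 2023 + 29 days = Wed Jan 3 2024.
Next gap: 32 days. Wed Jan 3 2024 + 32 days = Sun Feb 4 2024.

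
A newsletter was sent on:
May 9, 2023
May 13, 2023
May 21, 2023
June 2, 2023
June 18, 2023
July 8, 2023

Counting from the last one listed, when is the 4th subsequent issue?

November 5, 2023

The spacing grows by 4 each time: 4, 8, 12, 16, 20 days.
Next gap: 24 days. July 8, 2023 + 24 days = August 1, 2023.
Next gap: 28 days. August 1, 2023 + 28 days = August 29, 2023.
Next gap: 32 days. August 29, 2023 + 32 days = September 30, 2023.
Next gap: 36 days. September 30, 2023 + 36 days = November 5, 2023.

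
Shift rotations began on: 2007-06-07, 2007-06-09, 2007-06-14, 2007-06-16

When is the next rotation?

Gaps: 2, 5, 2 days — not constant, but cyclic with period 2.
The events fall on every Thursday and Saturday.
Next Thursday: 2007-06-21.

2007-06-21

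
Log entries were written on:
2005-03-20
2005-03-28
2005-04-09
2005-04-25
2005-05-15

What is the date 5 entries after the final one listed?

2005-10-22

Gaps: 8, 12, 16, 20 days — each gap is 4 larger than the previous one.
Next gap: 24 days. 2005-05-15 + 24 days = 2005-06-08.
Next gap: 28 days. 2005-06-08 + 28 days = 2005-07-06.
Next gap: 32 days. 2005-07-06 + 32 days = 2005-08-07.
Next gap: 36 days. 2005-08-07 + 36 days = 2005-09-12.
Next gap: 40 days. 2005-09-12 + 40 days = 2005-10-22.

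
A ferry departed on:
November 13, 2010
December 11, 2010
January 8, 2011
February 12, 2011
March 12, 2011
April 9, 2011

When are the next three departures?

May 14, 2011; June 11, 2011; July 9, 2011

Gaps: 28, 28, 35, 28, 28 days — a mix of 28 and 35. Every date is a Saturday.
Each is the 2nd Saturday of its month.
May 2011 — 2nd Saturday is May 14, 2011.
June 2011 — 2nd Saturday is June 11, 2011.
July 2011 — 2nd Saturday is July 9, 2011.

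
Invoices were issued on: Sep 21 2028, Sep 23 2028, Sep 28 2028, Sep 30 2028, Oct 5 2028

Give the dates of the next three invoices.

Oct 7 2028, Oct 12 2028, Oct 14 2028

Every event lands on a Thursday or Saturday (gaps cycle 2, 5, 2, 5).
So the schedule is: every Thursday and Saturday.
The following Saturday is Oct 7 2028.
Next Thursday: Oct 12 2028.
The following Saturday is Oct 14 2028.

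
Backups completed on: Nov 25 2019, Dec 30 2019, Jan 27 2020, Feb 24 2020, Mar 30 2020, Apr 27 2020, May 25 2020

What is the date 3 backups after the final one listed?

Aug 31 2020

Every date is a Monday; gaps 35, 28, 28, 35, 28, 28 days.
Each is the last Monday of its month (at least one falls on the 29th or later, ruling out '4th Monday').
June 2020 ends with Monday Jun 29 2020.
July 2020 ends with Monday Jul 27 2020.
August 2020 ends with Monday Aug 31 2020.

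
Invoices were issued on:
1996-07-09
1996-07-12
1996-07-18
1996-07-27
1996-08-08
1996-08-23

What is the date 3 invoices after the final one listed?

Intervals are 3, 6, 9, 12, 15 days — an arithmetic progression with common difference 3.
Next gap: 18 days. 1996-08-23 + 18 days = 1996-09-10.
Next gap: 21 days. 1996-09-10 + 21 days = 1996-10-01.
Next gap: 24 days. 1996-10-01 + 24 days = 1996-10-25.

1996-10-25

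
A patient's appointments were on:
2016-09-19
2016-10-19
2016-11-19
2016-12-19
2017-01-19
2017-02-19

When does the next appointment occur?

The day-of-month is always 19 (30, 31, 30, 31, 31 days between events).
So this recurs on the 19th of each month.
Next: March 2017 → 2017-03-19.

2017-03-19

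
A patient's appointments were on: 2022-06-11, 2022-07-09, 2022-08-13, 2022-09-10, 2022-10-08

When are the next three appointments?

Gaps: 28, 35, 28, 28 days — a mix of 28 and 35. Every date is a Saturday.
Each is the 2nd Saturday of its month.
2nd Saturday of November 2022: 2022-11-12.
December 2022 — 2nd Saturday is 2022-12-10.
January 2023 — 2nd Saturday is 2023-01-14.

2022-11-12, 2022-12-10, 2023-01-14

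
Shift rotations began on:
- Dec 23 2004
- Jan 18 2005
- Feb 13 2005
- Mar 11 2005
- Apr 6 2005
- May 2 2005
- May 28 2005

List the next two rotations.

Gaps between consecutive events: 26, 26, 26, 26, 26, 26 days — a constant 26-day interval.
May 28 2005 + 26 days = Jun 23 2005.
Jun 23 2005 + 26 days = Jul 19 2005.

Jun 23 2005, Jul 19 2005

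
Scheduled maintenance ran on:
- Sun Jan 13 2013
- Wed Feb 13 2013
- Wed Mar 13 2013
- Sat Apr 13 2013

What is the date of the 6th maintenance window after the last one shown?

Gaps: 31, 28, 31 days — not constant. Every event is on the 13th of the month.
Pattern: the 13th of each month.
May 2013: Mon May 13 2013.
Next: June 2013 → Thu Jun 13 2013.
July 2013: Sat Jul 13 2013.
August 2013: Tue Aug 13 2013.
Next: September 2013 → Fri Sep 13 2013.
October 2013: Sun Oct 13 2013.

Sun Oct 13 2013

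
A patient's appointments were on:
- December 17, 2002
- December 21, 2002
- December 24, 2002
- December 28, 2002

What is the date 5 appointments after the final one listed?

Gaps: 4, 3, 4 days — not constant, but cyclic with period 2.
The events fall on every Tuesday and Saturday.
The following Tuesday is December 31, 2002.
The following Saturday is January 4, 2003.
The following Tuesday is January 7, 2003.
The following Saturday is January 11, 2003.
Next Tuesday: January 14, 2003.

January 14, 2003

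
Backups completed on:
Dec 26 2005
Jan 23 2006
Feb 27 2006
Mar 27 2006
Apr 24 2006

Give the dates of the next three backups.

All dates are Mondays, 28, 35, 28, 28 days apart.
Specifically, the 4th Monday of each month.
4th Monday of May 2006: May 22 2006.
June 2006 — 4th Monday is Jun 26 2006.
July 2006 — 4th Monday is Jul 24 2006.

May 22 2006, Jun 26 2006, Jul 24 2006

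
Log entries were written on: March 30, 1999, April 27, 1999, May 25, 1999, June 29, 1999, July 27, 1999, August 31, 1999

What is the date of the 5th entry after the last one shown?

These are Tuesdays with 28, 28, 35, 28, 35-day gaps.
Each is the final Tuesday of its month — March 30, 1999 is past the 28th, so '4th Tuesday' doesn't fit.
Last Tuesday of September 1999: September 28, 1999.
Last Tuesday of October 1999: October 26, 1999.
November 1999 ends with Tuesday November 30, 1999.
Last Tuesday of December 1999: December 28, 1999.
Last Tuesday of January 2000: January 25, 2000.

January 25, 2000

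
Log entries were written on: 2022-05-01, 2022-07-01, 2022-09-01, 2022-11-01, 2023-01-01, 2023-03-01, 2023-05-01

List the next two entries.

The day-of-month is always 1 (61, 62, 61, 61, 59, 61 days between events).
So this recurs on the 1st of every 2 months.
July 2023: 2023-07-01.
September 2023: 2023-09-01.

2023-07-01, 2023-09-01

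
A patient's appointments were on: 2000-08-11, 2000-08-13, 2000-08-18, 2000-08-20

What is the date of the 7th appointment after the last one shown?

The gap pattern 2, 5, 2 repeats every 2 events.
These are the Fridays and Sundays of each week.
Next Friday: 2000-08-25.
The following Sunday is 2000-08-27.
The following Friday is 2000-09-01.
Next Sunday: 2000-09-03.
The following Friday is 2000-09-08.
The following Sunday is 2000-09-10.
The following Friday is 2000-09-15.

2000-09-15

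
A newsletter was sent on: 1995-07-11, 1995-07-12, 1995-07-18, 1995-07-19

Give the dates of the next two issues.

Every event lands on a Tuesday or Wednesday (gaps cycle 1, 6, 1).
So the schedule is: every Tuesday and Wednesday.
The following Tuesday is 1995-07-25.
Next Wednesday: 1995-07-26.

1995-07-25, 1995-07-26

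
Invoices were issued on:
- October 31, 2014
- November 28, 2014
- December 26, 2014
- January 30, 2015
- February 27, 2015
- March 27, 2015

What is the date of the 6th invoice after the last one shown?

September 25, 2015

These are Fridays with 28, 28, 35, 28, 28-day gaps.
Each is the final Friday of its month — October 31, 2014 is past the 28th, so '4th Friday' doesn't fit.
April 2015 ends with Friday April 24, 2015.
May 2015 ends with Friday May 29, 2015.
Last Friday of June 2015: June 26, 2015.
Last Friday of July 2015: July 31, 2015.
August 2015 ends with Friday August 28, 2015.
September 2015 ends with Friday September 25, 2015.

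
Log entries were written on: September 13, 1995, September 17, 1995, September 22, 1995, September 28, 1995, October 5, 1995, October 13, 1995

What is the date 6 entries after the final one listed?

December 21, 1995

The spacing grows by 1 each time: 4, 5, 6, 7, 8 days.
Next gap: 9 days. October 13, 1995 + 9 days = October 22, 1995.
Next gap: 10 days. October 22, 1995 + 10 days = November 1, 1995.
Next gap: 11 days. November 1, 1995 + 11 days = November 12, 1995.
Next gap: 12 days. November 12, 1995 + 12 days = November 24, 1995.
Next gap: 13 days. November 24, 1995 + 13 days = December 7, 1995.
Next gap: 14 days. December 7, 1995 + 14 days = December 21, 1995.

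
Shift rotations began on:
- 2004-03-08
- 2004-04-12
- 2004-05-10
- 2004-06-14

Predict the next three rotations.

All dates are Mondays, 35, 28, 35 days apart.
Specifically, the 2nd Monday of each month.
2nd Monday of July 2004: 2004-07-12.
2nd Monday of August 2004: 2004-08-09.
September 2004 — 2nd Monday is 2004-09-13.

2004-07-12, 2004-08-09, 2004-09-13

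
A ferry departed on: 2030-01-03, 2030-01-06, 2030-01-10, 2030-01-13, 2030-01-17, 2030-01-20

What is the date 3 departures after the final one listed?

The gap pattern 3, 4, 3, 4, 3 repeats every 2 events.
These are the Thursdays and Sundays of each week.
The following Thursday is 2030-01-24.
The following Sunday is 2030-01-27.
Next Thursday: 2030-01-31.

2030-01-31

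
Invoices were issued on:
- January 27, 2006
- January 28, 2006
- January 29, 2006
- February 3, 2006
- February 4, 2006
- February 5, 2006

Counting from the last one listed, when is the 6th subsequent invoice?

Every event lands on a Friday or Saturday or Sunday (gaps cycle 1, 1, 5, 1, 1).
So the schedule is: every Friday, Saturday and Sunday.
The following Friday is February 10, 2006.
The following Saturday is February 11, 2006.
The following Sunday is February 12, 2006.
The following Friday is February 17, 2006.
The following Saturday is February 18, 2006.
The following Sunday is February 19, 2006.

February 19, 2006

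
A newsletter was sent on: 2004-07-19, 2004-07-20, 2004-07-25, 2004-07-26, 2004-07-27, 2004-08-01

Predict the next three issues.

2004-08-02, 2004-08-03, 2004-08-08

Every event lands on a Monday or Tuesday or Sunday (gaps cycle 1, 5, 1, 1, 5).
So the schedule is: every Monday, Tuesday and Sunday.
Next Monday: 2004-08-02.
Next Tuesday: 2004-08-03.
The following Sunday is 2004-08-08.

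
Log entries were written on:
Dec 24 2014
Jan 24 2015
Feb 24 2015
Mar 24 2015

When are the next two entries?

Apr 24 2015, May 24 2015

Each date is the 24th; the gaps (31, 31, 28) track the month lengths.
The rule is the 24th of each month.
April 2015: Apr 24 2015.
May 2015: May 24 2015.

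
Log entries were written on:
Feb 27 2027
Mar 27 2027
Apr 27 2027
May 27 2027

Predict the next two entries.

Jun 27 2027, Jul 27 2027

The day-of-month is always 27 (28, 31, 30 days between events).
So this recurs on the 27th of each month.
June 2027: Jun 27 2027.
July 2027: Jul 27 2027.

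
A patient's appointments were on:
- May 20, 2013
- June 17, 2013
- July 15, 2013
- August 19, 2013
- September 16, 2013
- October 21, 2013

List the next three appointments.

November 18, 2013; December 16, 2013; January 20, 2014

These are Mondays at 28- or 35-day spacing (28, 28, 35, 28, 35).
The pattern: 3rd Monday of the month.
November 2013 — 3rd Monday is November 18, 2013.
3rd Monday of December 2013: December 16, 2013.
January 2014 — 3rd Monday is January 20, 2014.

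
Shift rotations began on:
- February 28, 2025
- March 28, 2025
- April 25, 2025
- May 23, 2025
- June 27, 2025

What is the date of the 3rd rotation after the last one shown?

All dates are Fridays, 28, 28, 28, 35 days apart.
Specifically, the 4th Friday of each month.
July 2025 — 4th Friday is July 25, 2025.
August 2025 — 4th Friday is August 22, 2025.
4th Friday of September 2025: September 26, 2025.

September 26, 2025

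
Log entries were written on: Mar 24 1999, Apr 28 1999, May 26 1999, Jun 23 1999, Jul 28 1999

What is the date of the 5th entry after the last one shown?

Gaps: 35, 28, 28, 35 days — a mix of 28 and 35. Every date is a Wednesday.
Each is the 4th Wednesday of its month.
4th Wednesday of August 1999: Aug 25 1999.
4th Wednesday of September 1999: Sep 22 1999.
October 1999 — 4th Wednesday is Oct 27 1999.
November 1999 — 4th Wednesday is Nov 24 1999.
4th Wednesday of December 1999: Dec 22 1999.

Dec 22 1999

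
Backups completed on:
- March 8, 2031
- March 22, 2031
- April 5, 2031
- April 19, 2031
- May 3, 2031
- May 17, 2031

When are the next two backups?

Every event comes 14 days after the last (14, 14, 14, 14, 14).
May 17, 2031 + 14 days = May 31, 2031.
May 31, 2031 + 14 days = June 14, 2031.

May 31, 2031; June 14, 2031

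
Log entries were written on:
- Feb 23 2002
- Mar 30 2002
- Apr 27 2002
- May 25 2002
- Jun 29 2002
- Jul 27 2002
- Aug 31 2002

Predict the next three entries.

Sep 28 2002, Oct 26 2002, Nov 30 2002

All Saturdays; the gaps (35, 28, 28, 35, 28, 35) vary with month length.
This is the last Saturday of each month.
September 2002 ends with Saturday Sep 28 2002.
October 2002 ends with Saturday Oct 26 2002.
November 2002 ends with Saturday Nov 30 2002.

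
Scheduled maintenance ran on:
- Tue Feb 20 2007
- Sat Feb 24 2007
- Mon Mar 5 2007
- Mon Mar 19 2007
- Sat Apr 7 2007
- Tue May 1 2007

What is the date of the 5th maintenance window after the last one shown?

Gaps: 4, 9, 14, 19, 24 days — each gap is 5 larger than the previous one.
Next gap: 29 days. Tue May 1 2007 + 29 days = Wed May 30 2007.
Next gap: 34 days. Wed May 30 2007 + 34 days = Tue Jul 3 2007.
Next gap: 39 days. Tue Jul 3 2007 + 39 days = Sat Aug 11 2007.
Next gap: 44 days. Sat Aug 11 2007 + 44 days = Mon Sep 24 2007.
Next gap: 49 days. Mon Sep 24 2007 + 49 days = Mon Nov 12 2007.

Mon Nov 12 2007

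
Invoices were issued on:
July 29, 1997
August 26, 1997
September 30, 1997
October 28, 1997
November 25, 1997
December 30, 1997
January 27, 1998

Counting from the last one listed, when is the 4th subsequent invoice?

Every date is a Tuesday; gaps 28, 35, 28, 28, 35, 28 days.
Each is the last Tuesday of its month (at least one falls on the 29th or later, ruling out '4th Tuesday').
Last Tuesday of February 1998: February 24, 1998.
March 1998 ends with Tuesday March 31, 1998.
Last Tuesday of April 1998: April 28, 1998.
May 1998 ends with Tuesday May 26, 1998.

May 26, 1998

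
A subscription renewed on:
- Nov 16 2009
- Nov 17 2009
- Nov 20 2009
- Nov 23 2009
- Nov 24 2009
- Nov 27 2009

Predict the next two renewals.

Nov 30 2009, Dec 1 2009

Every event lands on a Monday or Tuesday or Friday (gaps cycle 1, 3, 3, 1, 3).
So the schedule is: every Monday, Tuesday and Friday.
Next Monday: Nov 30 2009.
The following Tuesday is Dec 1 2009.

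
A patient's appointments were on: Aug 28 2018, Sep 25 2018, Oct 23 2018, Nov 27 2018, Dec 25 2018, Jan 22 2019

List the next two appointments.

All dates are Tuesdays, 28, 28, 35, 28, 28 days apart.
Specifically, the 4th Tuesday of each month.
4th Tuesday of February 2019: Feb 26 2019.
March 2019 — 4th Tuesday is Mar 26 2019.

Feb 26 2019, Mar 26 2019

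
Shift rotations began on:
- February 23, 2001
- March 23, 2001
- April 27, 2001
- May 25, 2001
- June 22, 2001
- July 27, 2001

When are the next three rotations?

August 24, 2001; September 28, 2001; October 26, 2001

These are Fridays at 28- or 35-day spacing (28, 35, 28, 28, 35).
The pattern: 4th Friday of the month.
August 2001 — 4th Friday is August 24, 2001.
September 2001 — 4th Friday is September 28, 2001.
October 2001 — 4th Friday is October 26, 2001.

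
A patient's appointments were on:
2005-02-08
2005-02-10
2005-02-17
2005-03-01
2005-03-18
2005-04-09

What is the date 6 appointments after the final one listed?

2005-12-02

The spacing grows by 5 each time: 2, 7, 12, 17, 22 days.
Next gap: 27 days. 2005-04-09 + 27 days = 2005-05-06.
Next gap: 32 days. 2005-05-06 + 32 days = 2005-06-07.
Next gap: 37 days. 2005-06-07 + 37 days = 2005-07-14.
Next gap: 42 days. 2005-07-14 + 42 days = 2005-08-25.
Next gap: 47 days. 2005-08-25 + 47 days = 2005-10-11.
Next gap: 52 days. 2005-10-11 + 52 days = 2005-12-02.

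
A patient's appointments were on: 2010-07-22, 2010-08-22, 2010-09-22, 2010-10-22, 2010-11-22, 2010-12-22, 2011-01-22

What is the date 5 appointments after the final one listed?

2011-06-22

The day-of-month is always 22 (31, 31, 30, 31, 30, 31 days between events).
So this recurs on the 22nd of each month.
February 2011: 2011-02-22.
Next: March 2011 → 2011-03-22.
April 2011: 2011-04-22.
Next: May 2011 → 2011-05-22.
Next: June 2011 → 2011-06-22.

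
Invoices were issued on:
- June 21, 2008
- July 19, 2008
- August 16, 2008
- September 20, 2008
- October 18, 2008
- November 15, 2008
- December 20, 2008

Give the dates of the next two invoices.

These are Saturdays at 28- or 35-day spacing (28, 28, 35, 28, 28, 35).
The pattern: 3rd Saturday of the month.
3rd Saturday of January 2009: January 17, 2009.
3rd Saturday of February 2009: February 21, 2009.

January 17, 2009; February 21, 2009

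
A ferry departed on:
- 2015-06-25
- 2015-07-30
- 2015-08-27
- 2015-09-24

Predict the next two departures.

These are Thursdays with 35, 28, 28-day gaps.
Each is the final Thursday of its month — 2015-07-30 is past the 28th, so '4th Thursday' doesn't fit.
Last Thursday of October 2015: 2015-10-29.
Last Thursday of November 2015: 2015-11-26.

2015-10-29, 2015-11-26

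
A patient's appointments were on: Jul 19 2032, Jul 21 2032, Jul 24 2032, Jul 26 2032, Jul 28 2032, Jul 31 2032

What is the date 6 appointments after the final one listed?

Aug 14 2032

The gap pattern 2, 3, 2, 2, 3 repeats every 3 events.
These are the Mondays, Wednesdays and Saturdays of each week.
Next Monday: Aug 2 2032.
Next Wednesday: Aug 4 2032.
The following Saturday is Aug 7 2032.
The following Monday is Aug 9 2032.
Next Wednesday: Aug 11 2032.
The following Saturday is Aug 14 2032.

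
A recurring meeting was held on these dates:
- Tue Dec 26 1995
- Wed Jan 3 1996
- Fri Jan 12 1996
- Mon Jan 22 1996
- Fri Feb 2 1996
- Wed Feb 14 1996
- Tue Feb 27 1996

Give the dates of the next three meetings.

Gaps: 8, 9, 10, 11, 12, 13 days — each gap is 1 larger than the previous one.
Next gap: 14 days. Tue Feb 27 1996 + 14 days = Tue Mar 12 1996.
Next gap: 15 days. Tue Mar 12 1996 + 15 days = Wed Mar 27 1996.
Next gap: 16 days. Wed Mar 27 1996 + 16 days = Fri Apr 12 1996.

Tue Mar 12 1996, Wed Mar 27 1996, Fri Apr 12 1996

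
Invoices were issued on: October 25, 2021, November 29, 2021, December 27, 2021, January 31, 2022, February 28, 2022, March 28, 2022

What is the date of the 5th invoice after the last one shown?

August 29, 2022

Every date is a Monday; gaps 35, 28, 35, 28, 28 days.
Each is the last Monday of its month (at least one falls on the 29th or later, ruling out '4th Monday').
Last Monday of April 2022: April 25, 2022.
May 2022 ends with Monday May 30, 2022.
Last Monday of June 2022: June 27, 2022.
July 2022 ends with Monday July 25, 2022.
August 2022 ends with Monday August 29, 2022.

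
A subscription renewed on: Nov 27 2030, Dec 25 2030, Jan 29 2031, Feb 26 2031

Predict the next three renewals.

All Wednesdays; the gaps (28, 35, 28) vary with month length.
This is the last Wednesday of each month.
Last Wednesday of March 2031: Mar 26 2031.
April 2031 ends with Wednesday Apr 30 2031.
May 2031 ends with Wednesday May 28 2031.

Mar 26 2031, Apr 30 2031, May 28 2031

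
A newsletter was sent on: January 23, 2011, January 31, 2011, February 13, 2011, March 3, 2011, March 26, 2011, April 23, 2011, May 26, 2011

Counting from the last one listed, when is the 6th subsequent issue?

March 24, 2012

The spacing grows by 5 each time: 8, 13, 18, 23, 28, 33 days.
Next gap: 38 days. May 26, 2011 + 38 days = July 3, 2011.
Next gap: 43 days. July 3, 2011 + 43 days = August 15, 2011.
Next gap: 48 days. August 15, 2011 + 48 days = October 2, 2011.
Next gap: 53 days. October 2, 2011 + 53 days = November 24, 2011.
Next gap: 58 days. November 24, 2011 + 58 days = January 21, 2012.
Next gap: 63 days. January 21, 2012 + 63 days = March 24, 2012.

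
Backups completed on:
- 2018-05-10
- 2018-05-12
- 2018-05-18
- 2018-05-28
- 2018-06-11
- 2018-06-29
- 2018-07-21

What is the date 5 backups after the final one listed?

2019-01-07

Intervals are 2, 6, 10, 14, 18, 22 days — an arithmetic progression with common difference 4.
Next gap: 26 days. 2018-07-21 + 26 days = 2018-08-16.
Next gap: 30 days. 2018-08-16 + 30 days = 2018-09-15.
Next gap: 34 days. 2018-09-15 + 34 days = 2018-10-19.
Next gap: 38 days. 2018-10-19 + 38 days = 2018-11-26.
Next gap: 42 days. 2018-11-26 + 42 days = 2019-01-07.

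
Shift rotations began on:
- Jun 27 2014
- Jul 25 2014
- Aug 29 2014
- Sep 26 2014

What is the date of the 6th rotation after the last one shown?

All Fridays; the gaps (28, 35, 28) vary with month length.
This is the last Friday of each month.
Last Friday of October 2014: Oct 31 2014.
November 2014 ends with Friday Nov 28 2014.
December 2014 ends with Friday Dec 26 2014.
January 2015 ends with Friday Jan 30 2015.
Last Friday of February 2015: Feb 27 2015.
Last Friday of March 2015: Mar 27 2015.

Mar 27 2015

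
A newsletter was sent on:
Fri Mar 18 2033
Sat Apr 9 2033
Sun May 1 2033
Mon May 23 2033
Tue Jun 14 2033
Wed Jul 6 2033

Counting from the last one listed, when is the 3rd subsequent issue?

Sat Sep 10 2033

Every event comes 22 days after the last (22, 22, 22, 22, 22).
Wed Jul 6 2033 + 22 days = Thu Jul 28 2033.
Thu Jul 28 2033 + 22 days = Fri Aug 19 2033.
Fri Aug 19 2033 + 22 days = Sat Sep 10 2033.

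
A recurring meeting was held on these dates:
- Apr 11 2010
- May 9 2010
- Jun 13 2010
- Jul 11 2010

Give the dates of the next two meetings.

All dates are Sundays, 28, 35, 28 days apart.
Specifically, the 2nd Sunday of each month.
2nd Sunday of August 2010: Aug 8 2010.
September 2010 — 2nd Sunday is Sep 12 2010.

Aug 8 2010, Sep 12 2010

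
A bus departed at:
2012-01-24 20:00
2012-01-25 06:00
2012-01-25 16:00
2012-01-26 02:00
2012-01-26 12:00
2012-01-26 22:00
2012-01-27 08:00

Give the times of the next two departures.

Gaps: 10, 10, 10, 10, 10, 10 hours — each event is 10 hours after the previous one.
2012-01-27 08:00 + 10 h = 2012-01-27 18:00.
2012-01-27 18:00 + 10 h = 2012-01-28 04:00.

2012-01-27 18:00, 2012-01-28 04:00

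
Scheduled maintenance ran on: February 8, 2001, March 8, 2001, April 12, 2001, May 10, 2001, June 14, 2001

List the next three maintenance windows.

Gaps: 28, 35, 28, 35 days — a mix of 28 and 35. Every date is a Thursday.
Each is the 2nd Thursday of its month.
July 2001 — 2nd Thursday is July 12, 2001.
2nd Thursday of August 2001: August 9, 2001.
2nd Thursday of September 2001: September 13, 2001.

July 12, 2001; August 9, 2001; September 13, 2001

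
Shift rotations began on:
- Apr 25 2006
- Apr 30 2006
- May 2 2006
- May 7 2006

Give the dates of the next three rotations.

May 9 2006, May 14 2006, May 16 2006

Gaps: 5, 2, 5 days — not constant, but cyclic with period 2.
The events fall on every Tuesday and Sunday.
Next Tuesday: May 9 2006.
The following Sunday is May 14 2006.
Next Tuesday: May 16 2006.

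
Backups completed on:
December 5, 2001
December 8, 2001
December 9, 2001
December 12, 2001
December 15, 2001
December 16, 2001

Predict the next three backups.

Gaps: 3, 1, 3, 3, 1 days — not constant, but cyclic with period 3.
The events fall on every Wednesday, Saturday and Sunday.
The following Wednesday is December 19, 2001.
Next Saturday: December 22, 2001.
The following Sunday is December 23, 2001.

December 19, 2001; December 22, 2001; December 23, 2001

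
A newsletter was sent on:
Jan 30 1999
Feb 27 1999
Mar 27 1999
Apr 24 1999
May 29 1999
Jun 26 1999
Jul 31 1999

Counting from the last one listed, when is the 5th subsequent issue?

All Saturdays; the gaps (28, 28, 28, 35, 28, 35) vary with month length.
This is the last Saturday of each month.
August 1999 ends with Saturday Aug 28 1999.
Last Saturday of September 1999: Sep 25 1999.
Last Saturday of October 1999: Oct 30 1999.
Last Saturday of November 1999: Nov 27 1999.
December 1999 ends with Saturday Dec 25 1999.

Dec 25 1999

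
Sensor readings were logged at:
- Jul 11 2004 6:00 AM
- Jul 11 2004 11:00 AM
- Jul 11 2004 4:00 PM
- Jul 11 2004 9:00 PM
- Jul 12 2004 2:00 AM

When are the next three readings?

Jul 12 2004 7:00 AM, Jul 12 2004 12:00 PM, Jul 12 2004 5:00 PM

The interval is a steady 5 hours (5, 5, 5, 5).
Jul 12 2004 2:00 AM + 5 h = Jul 12 2004 7:00 AM.
Jul 12 2004 7:00 AM + 5 h = Jul 12 2004 12:00 PM.
Jul 12 2004 12:00 PM + 5 h = Jul 12 2004 5:00 PM.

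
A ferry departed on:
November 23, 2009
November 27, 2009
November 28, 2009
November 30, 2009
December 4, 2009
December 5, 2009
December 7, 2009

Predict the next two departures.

December 11, 2009; December 12, 2009

Every event lands on a Monday or Friday or Saturday (gaps cycle 4, 1, 2, 4, 1, 2).
So the schedule is: every Monday, Friday and Saturday.
Next Friday: December 11, 2009.
Next Saturday: December 12, 2009.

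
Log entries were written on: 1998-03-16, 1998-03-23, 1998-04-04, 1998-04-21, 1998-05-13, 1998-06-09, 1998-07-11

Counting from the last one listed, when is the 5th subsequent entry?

1999-03-03

The spacing grows by 5 each time: 7, 12, 17, 22, 27, 32 days.
Next gap: 37 days. 1998-07-11 + 37 days = 1998-08-17.
Next gap: 42 days. 1998-08-17 + 42 days = 1998-09-28.
Next gap: 47 days. 1998-09-28 + 47 days = 1998-11-14.
Next gap: 52 days. 1998-11-14 + 52 days = 1999-01-05.
Next gap: 57 days. 1999-01-05 + 57 days = 1999-03-03.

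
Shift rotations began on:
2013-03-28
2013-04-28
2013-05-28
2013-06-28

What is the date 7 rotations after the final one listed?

2014-01-28

The day-of-month is always 28 (31, 30, 31 days between events).
So this recurs on the 28th of each month.
Next: July 2013 → 2013-07-28.
August 2013: 2013-08-28.
Next: September 2013 → 2013-09-28.
October 2013: 2013-10-28.
Next: November 2013 → 2013-11-28.
Next: December 2013 → 2013-12-28.
January 2014: 2014-01-28.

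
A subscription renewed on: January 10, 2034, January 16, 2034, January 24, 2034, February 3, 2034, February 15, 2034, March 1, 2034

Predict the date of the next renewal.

Gaps: 6, 8, 10, 12, 14 days — each gap is 2 larger than the previous one.
Next gap: 16 days. March 1, 2034 + 16 days = March 17, 2034.

March 17, 2034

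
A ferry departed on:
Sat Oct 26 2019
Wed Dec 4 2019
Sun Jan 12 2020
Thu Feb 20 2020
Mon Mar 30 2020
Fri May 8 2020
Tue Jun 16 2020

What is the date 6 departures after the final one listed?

Fri Feb 5 2021

Gaps between consecutive events: 39, 39, 39, 39, 39, 39 days — a constant 39-day interval.
Tue Jun 16 2020 + 39 days = Sat Jul 25 2020.
Sat Jul 25 2020 + 39 days = Wed Sep 2 2020.
Wed Sep 2 2020 + 39 days = Sun Oct 11 2020.
Sun Oct 11 2020 + 39 days = Thu Nov 19 2020.
Thu Nov 19 2020 + 39 days = Mon Dec 28 2020.
Mon Dec 28 2020 + 39 days = Fri Feb 5 2021.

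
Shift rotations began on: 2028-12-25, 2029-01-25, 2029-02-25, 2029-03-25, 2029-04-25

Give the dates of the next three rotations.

2029-05-25, 2029-06-25, 2029-07-25

Each date is the 25th; the gaps (31, 31, 28, 31) track the month lengths.
The rule is the 25th of each month.
Next: May 2029 → 2029-05-25.
Next: June 2029 → 2029-06-25.
July 2029: 2029-07-25.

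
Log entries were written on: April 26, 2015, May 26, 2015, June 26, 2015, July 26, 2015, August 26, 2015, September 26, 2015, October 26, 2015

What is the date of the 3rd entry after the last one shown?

Gaps: 30, 31, 30, 31, 31, 30 days — not constant. Every event is on the 26th of the month.
Pattern: the 26th of each month.
November 2015: November 26, 2015.
Next: December 2015 → December 26, 2015.
Next: January 2016 → January 26, 2016.

January 26, 2016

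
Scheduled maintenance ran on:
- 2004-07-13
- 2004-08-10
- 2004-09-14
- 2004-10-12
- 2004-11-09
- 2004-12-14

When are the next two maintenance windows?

Gaps: 28, 35, 28, 28, 35 days — a mix of 28 and 35. Every date is a Tuesday.
Each is the 2nd Tuesday of its month.
2nd Tuesday of January 2005: 2005-01-11.
2nd Tuesday of February 2005: 2005-02-08.

2005-01-11, 2005-02-08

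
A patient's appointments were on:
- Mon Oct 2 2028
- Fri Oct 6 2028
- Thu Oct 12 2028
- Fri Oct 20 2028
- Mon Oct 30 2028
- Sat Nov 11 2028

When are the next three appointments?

Intervals are 4, 6, 8, 10, 12 days — an arithmetic progression with common difference 2.
Next gap: 14 days. Sat Nov 11 2028 + 14 days = Sat Nov 25 2028.
Next gap: 16 days. Sat Nov 25 2028 + 16 days = Mon Dec 11 2028.
Next gap: 18 days. Mon Dec 11 2028 + 18 days = Fri Dec 29 2028.

Sat Nov 25 2028, Mon Dec 11 2028, Fri Dec 29 2028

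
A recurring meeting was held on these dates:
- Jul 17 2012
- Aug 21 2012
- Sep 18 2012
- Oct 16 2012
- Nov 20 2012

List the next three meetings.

These are Tuesdays at 28- or 35-day spacing (35, 28, 28, 35).
The pattern: 3rd Tuesday of the month.
3rd Tuesday of December 2012: Dec 18 2012.
January 2013 — 3rd Tuesday is Jan 15 2013.
February 2013 — 3rd Tuesday is Feb 19 2013.

Dec 18 2012, Jan 15 2013, Feb 19 2013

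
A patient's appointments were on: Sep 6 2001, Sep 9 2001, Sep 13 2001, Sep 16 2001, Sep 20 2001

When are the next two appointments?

Sep 23 2001, Sep 27 2001

The gap pattern 3, 4, 3, 4 repeats every 2 events.
These are the Thursdays and Sundays of each week.
Next Sunday: Sep 23 2001.
The following Thursday is Sep 27 2001.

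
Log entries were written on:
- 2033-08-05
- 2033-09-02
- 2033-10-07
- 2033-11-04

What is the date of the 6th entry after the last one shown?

These are Fridays at 28- or 35-day spacing (28, 35, 28).
The pattern: 1st Friday of the month.
December 2033 — 1st Friday is 2033-12-02.
1st Friday of January 2034: 2034-01-06.
February 2034 — 1st Friday is 2034-02-03.
1st Friday of March 2034: 2034-03-03.
1st Friday of April 2034: 2034-04-07.
May 2034 — 1st Friday is 2034-05-05.

2034-05-05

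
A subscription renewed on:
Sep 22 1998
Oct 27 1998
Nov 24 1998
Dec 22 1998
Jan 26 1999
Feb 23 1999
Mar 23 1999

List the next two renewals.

Apr 27 1999, May 25 1999

These are Tuesdays at 28- or 35-day spacing (35, 28, 28, 35, 28, 28).
The pattern: 4th Tuesday of the month.
April 1999 — 4th Tuesday is Apr 27 1999.
May 1999 — 4th Tuesday is May 25 1999.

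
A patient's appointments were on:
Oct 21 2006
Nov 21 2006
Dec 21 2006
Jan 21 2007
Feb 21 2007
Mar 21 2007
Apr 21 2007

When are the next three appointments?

May 21 2007, Jun 21 2007, Jul 21 2007

Gaps: 31, 30, 31, 31, 28, 31 days — not constant. Every event is on the 21st of the month.
Pattern: the 21st of each month.
Next: May 2007 → May 21 2007.
June 2007: Jun 21 2007.
July 2007: Jul 21 2007.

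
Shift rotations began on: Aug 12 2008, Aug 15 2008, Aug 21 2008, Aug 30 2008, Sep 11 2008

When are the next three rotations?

Sep 26 2008, Oct 14 2008, Nov 4 2008

Intervals are 3, 6, 9, 12 days — an arithmetic progression with common difference 3.
Next gap: 15 days. Sep 11 2008 + 15 days = Sep 26 2008.
Next gap: 18 days. Sep 26 2008 + 18 days = Oct 14 2008.
Next gap: 21 days. Oct 14 2008 + 21 days = Nov 4 2008.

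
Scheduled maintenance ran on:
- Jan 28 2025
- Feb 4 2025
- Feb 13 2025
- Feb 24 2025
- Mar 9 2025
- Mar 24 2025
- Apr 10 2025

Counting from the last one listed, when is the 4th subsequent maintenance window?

Jul 7 2025

Intervals are 7, 9, 11, 13, 15, 17 days — an arithmetic progression with common difference 2.
Next gap: 19 days. Apr 10 2025 + 19 days = Apr 29 2025.
Next gap: 21 days. Apr 29 2025 + 21 days = May 20 2025.
Next gap: 23 days. May 20 2025 + 23 days = Jun 12 2025.
Next gap: 25 days. Jun 12 2025 + 25 days = Jul 7 2025.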